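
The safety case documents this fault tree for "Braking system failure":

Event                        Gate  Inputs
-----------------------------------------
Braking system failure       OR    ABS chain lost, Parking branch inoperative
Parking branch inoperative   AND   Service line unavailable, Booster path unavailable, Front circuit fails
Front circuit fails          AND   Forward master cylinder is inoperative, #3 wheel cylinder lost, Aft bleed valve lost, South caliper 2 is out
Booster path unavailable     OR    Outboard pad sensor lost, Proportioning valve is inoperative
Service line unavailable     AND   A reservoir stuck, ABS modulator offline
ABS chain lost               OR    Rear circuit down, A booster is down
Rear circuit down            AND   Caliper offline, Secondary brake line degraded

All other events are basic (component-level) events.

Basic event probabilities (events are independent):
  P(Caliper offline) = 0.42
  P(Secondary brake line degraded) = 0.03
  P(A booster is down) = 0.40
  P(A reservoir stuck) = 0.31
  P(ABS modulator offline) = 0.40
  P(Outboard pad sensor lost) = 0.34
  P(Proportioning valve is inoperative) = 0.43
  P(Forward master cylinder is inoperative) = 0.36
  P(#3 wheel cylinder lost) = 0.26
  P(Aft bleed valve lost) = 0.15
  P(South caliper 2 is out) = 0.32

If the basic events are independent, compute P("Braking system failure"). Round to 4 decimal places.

0.4078

P(Rear circuit down) [AND] = 0.42 × 0.03 = 0.012600
P(ABS chain lost) [OR] = 1 − (1−0.012600) × (1−0.40) = 0.407560
P(Service line unavailable) [AND] = 0.31 × 0.40 = 0.124000
P(Booster path unavailable) [OR] = 1 − (1−0.34) × (1−0.43) = 0.623800
P(Front circuit fails) [AND] = 0.36 × 0.26 × 0.15 × 0.32 = 0.004493
P(Parking branch inoperative) [AND] = 0.124000 × 0.623800 × 0.004493 = 0.000348
P(Braking system failure) [OR] = 1 − (1−0.407560) × (1−0.000348) = 0.407766
Rounded to 4 decimal places: P(Braking system failure) ≈ 0.4078.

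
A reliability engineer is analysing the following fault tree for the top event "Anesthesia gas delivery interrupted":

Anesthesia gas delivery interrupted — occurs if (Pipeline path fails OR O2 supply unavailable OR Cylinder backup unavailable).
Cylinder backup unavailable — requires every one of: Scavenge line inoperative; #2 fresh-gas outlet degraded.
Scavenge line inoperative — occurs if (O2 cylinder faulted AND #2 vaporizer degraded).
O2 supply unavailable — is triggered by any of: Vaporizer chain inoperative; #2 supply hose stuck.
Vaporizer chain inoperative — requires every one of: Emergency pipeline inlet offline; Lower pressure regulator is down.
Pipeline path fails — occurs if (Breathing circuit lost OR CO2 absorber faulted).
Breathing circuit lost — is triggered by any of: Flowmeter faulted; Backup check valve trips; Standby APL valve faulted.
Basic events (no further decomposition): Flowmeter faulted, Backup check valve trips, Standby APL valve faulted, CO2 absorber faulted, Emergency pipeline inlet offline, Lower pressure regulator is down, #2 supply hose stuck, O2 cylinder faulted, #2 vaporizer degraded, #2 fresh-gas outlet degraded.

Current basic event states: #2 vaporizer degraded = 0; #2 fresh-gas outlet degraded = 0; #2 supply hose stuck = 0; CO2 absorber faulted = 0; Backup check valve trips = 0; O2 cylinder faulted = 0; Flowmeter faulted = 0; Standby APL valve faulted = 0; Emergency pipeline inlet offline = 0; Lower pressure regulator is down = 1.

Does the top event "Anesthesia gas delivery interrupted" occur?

Breathing circuit lost [OR]: Flowmeter faulted=not, Backup check valve trips=not, Standby APL valve faulted=not → no input occurs → does not occur.
Pipeline path fails [OR]: Breathing circuit lost=not, CO2 absorber faulted=not → no input occurs → does not occur.
Vaporizer chain inoperative [AND]: Emergency pipeline inlet offline=not, Lower pressure regulator is down=occurs → not all inputs occur → does not occur.
O2 supply unavailable [OR]: Vaporizer chain inoperative=not, #2 supply hose stuck=not → no input occurs → does not occur.
Scavenge line inoperative [AND]: O2 cylinder faulted=not, #2 vaporizer degraded=not → not all inputs occur → does not occur.
Cylinder backup unavailable [AND]: Scavenge line inoperative=not, #2 fresh-gas outlet degraded=not → not all inputs occur → does not occur.
Anesthesia gas delivery interrupted [OR]: Pipeline path fails=not, O2 supply unavailable=not, Cylinder backup unavailable=not → no input occurs → does not occur.

No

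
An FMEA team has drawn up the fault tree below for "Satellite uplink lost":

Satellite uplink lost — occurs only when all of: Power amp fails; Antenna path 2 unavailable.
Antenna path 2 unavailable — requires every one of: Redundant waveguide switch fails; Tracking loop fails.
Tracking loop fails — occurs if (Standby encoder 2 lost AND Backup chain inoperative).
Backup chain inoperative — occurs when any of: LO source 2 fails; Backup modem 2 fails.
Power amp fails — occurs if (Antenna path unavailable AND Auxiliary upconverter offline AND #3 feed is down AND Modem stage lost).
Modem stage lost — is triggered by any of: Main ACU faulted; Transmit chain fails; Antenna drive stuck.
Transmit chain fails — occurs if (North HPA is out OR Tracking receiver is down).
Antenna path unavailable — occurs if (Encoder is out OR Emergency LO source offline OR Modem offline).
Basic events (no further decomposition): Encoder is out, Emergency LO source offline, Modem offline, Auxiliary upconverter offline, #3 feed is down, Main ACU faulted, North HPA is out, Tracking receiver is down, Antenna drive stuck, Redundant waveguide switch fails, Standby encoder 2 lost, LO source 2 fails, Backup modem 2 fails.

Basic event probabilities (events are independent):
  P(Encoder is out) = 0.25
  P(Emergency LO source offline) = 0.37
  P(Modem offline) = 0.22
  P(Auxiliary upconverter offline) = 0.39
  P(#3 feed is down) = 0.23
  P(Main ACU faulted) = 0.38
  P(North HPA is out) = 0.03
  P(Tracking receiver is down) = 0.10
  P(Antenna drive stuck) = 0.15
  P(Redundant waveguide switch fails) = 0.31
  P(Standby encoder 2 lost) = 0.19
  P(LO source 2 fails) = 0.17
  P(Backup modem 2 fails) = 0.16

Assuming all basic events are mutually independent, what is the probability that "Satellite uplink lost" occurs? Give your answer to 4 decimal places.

P(Antenna path unavailable) [OR] = 1 − (1−0.25) × (1−0.37) × (1−0.22) = 0.631450
P(Transmit chain fails) [OR] = 1 − (1−0.03) × (1−0.10) = 0.127000
P(Modem stage lost) [OR] = 1 − (1−0.38) × (1−0.127000) × (1−0.15) = 0.539929
P(Power amp fails) [AND] = 0.631450 × 0.39 × 0.23 × 0.539929 = 0.030582
P(Backup chain inoperative) [OR] = 1 − (1−0.17) × (1−0.16) = 0.302800
P(Tracking loop fails) [AND] = 0.19 × 0.302800 = 0.057532
P(Antenna path 2 unavailable) [AND] = 0.31 × 0.057532 = 0.017835
P(Satellite uplink lost) [AND] = 0.030582 × 0.017835 = 0.000545
Rounded to 4 decimal places: P(Satellite uplink lost) ≈ 0.0005.

0.0005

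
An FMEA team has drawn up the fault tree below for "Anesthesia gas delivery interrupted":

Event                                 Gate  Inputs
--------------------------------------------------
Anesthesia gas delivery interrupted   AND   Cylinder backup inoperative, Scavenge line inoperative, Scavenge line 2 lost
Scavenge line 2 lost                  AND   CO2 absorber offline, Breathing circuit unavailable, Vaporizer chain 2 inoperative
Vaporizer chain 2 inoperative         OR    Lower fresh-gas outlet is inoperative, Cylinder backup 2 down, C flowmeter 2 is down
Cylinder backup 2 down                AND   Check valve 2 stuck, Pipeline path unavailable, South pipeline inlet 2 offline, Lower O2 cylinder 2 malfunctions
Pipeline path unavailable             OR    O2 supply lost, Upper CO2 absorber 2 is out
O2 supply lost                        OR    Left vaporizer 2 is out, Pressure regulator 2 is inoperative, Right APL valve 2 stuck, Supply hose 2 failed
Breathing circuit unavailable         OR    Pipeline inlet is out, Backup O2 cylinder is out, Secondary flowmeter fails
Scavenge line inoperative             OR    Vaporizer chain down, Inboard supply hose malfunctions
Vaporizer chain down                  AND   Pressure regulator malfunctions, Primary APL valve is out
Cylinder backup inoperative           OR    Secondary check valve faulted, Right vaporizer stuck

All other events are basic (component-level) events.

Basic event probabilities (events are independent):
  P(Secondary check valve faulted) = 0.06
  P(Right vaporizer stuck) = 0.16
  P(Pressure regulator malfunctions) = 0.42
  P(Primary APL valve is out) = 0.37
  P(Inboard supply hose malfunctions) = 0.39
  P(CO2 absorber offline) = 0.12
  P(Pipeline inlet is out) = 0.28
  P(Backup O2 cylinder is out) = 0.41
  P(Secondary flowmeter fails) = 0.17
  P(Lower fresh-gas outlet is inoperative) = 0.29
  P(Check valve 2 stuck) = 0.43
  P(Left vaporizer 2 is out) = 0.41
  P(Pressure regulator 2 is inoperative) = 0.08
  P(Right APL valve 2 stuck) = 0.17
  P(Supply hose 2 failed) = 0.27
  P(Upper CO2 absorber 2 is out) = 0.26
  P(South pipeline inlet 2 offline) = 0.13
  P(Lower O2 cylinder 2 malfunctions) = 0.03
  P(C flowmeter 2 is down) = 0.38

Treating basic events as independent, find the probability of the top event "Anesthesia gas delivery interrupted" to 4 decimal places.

P(Cylinder backup inoperative) [OR] = 1 − (1−0.06) × (1−0.16) = 0.210400
P(Vaporizer chain down) [AND] = 0.42 × 0.37 = 0.155400
P(Scavenge line inoperative) [OR] = 1 − (1−0.155400) × (1−0.39) = 0.484794
P(Breathing circuit unavailable) [OR] = 1 − (1−0.28) × (1−0.41) × (1−0.17) = 0.647416
P(O2 supply lost) [OR] = 1 − (1−0.41) × (1−0.08) × (1−0.17) × (1−0.27) = 0.671117
P(Pipeline path unavailable) [OR] = 1 − (1−0.671117) × (1−0.26) = 0.756627
P(Cylinder backup 2 down) [AND] = 0.43 × 0.756627 × 0.13 × 0.03 = 0.001269
P(Vaporizer chain 2 inoperative) [OR] = 1 − (1−0.29) × (1−0.001269) × (1−0.38) = 0.560359
P(Scavenge line 2 lost) [AND] = 0.12 × 0.647416 × 0.560359 = 0.043534
P(Anesthesia gas delivery interrupted) [AND] = 0.210400 × 0.484794 × 0.043534 = 0.004440
Rounded to 4 decimal places: P(Anesthesia gas delivery interrupted) ≈ 0.0044.

0.0044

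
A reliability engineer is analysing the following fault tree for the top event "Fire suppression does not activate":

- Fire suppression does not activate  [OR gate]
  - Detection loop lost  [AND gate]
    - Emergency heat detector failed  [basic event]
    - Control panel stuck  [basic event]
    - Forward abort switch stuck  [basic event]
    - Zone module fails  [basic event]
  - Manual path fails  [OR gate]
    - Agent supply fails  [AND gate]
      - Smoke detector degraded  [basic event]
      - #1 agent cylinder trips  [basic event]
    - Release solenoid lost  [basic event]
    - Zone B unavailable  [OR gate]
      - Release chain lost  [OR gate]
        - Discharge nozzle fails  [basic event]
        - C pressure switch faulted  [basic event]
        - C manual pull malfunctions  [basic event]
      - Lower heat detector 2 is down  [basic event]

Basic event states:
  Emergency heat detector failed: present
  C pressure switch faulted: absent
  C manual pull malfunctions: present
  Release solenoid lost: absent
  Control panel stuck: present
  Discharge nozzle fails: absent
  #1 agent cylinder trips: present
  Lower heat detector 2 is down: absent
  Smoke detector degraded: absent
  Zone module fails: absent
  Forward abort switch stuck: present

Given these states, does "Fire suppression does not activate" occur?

Yes

Detection loop lost [AND]: Emergency heat detector failed=occurs, Control panel stuck=occurs, Forward abort switch stuck=occurs, Zone module fails=not → not all inputs occur → does not occur.
Agent supply fails [AND]: Smoke detector degraded=not, #1 agent cylinder trips=occurs → not all inputs occur → does not occur.
Release chain lost [OR]: Discharge nozzle fails=not, C pressure switch faulted=not, C manual pull malfunctions=occurs → at least one input occurs → occurs.
Zone B unavailable [OR]: Release chain lost=occurs, Lower heat detector 2 is down=not → at least one input occurs → occurs.
Manual path fails [OR]: Agent supply fails=not, Release solenoid lost=not, Zone B unavailable=occurs → at least one input occurs → occurs.
Fire suppression does not activate [OR]: Detection loop lost=not, Manual path fails=occurs → at least one input occurs → occurs.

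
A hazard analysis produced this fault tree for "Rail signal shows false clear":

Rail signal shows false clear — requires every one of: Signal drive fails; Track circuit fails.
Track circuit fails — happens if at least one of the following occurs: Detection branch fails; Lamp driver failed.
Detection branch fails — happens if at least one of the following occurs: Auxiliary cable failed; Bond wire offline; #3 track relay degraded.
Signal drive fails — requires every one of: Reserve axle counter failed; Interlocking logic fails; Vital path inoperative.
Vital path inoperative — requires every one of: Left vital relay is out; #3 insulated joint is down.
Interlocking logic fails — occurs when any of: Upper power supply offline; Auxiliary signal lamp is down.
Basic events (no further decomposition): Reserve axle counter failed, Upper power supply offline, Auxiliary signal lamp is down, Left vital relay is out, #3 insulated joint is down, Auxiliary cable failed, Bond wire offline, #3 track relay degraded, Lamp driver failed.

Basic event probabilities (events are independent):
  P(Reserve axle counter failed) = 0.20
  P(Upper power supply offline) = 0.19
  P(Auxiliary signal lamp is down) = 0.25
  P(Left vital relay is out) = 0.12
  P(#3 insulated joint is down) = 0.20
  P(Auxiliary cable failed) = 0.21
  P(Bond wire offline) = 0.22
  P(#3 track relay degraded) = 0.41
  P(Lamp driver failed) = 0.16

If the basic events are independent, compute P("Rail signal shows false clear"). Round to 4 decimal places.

P(Interlocking logic fails) [OR] = 1 − (1−0.19) × (1−0.25) = 0.392500
P(Vital path inoperative) [AND] = 0.12 × 0.20 = 0.024000
P(Signal drive fails) [AND] = 0.20 × 0.392500 × 0.024000 = 0.001884
P(Detection branch fails) [OR] = 1 − (1−0.21) × (1−0.22) × (1−0.41) = 0.636442
P(Track circuit fails) [OR] = 1 − (1−0.636442) × (1−0.16) = 0.694611
P(Rail signal shows false clear) [AND] = 0.001884 × 0.694611 = 0.001309
Rounded to 4 decimal places: P(Rail signal shows false clear) ≈ 0.0013.

0.0013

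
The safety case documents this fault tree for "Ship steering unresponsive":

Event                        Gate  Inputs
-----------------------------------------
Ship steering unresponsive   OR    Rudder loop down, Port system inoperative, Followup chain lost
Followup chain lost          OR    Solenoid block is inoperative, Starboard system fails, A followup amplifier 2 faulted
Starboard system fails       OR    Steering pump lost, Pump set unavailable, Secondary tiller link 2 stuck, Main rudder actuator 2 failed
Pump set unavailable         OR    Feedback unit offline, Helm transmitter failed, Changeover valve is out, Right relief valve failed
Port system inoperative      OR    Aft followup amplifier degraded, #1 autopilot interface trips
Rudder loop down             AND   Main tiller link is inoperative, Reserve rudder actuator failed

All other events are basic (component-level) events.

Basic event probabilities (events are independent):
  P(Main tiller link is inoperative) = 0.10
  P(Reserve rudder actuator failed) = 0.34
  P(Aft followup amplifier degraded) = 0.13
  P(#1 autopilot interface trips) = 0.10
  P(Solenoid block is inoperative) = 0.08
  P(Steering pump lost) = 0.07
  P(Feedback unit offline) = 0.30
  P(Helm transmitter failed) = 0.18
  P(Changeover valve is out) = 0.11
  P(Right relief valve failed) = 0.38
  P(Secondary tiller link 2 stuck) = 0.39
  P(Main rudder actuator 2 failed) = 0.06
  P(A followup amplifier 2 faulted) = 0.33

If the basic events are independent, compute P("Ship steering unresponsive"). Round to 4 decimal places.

0.9213

P(Rudder loop down) [AND] = 0.10 × 0.34 = 0.034000
P(Port system inoperative) [OR] = 1 − (1−0.13) × (1−0.10) = 0.217000
P(Pump set unavailable) [OR] = 1 − (1−0.30) × (1−0.18) × (1−0.11) × (1−0.38) = 0.683267
P(Starboard system fails) [OR] = 1 − (1−0.07) × (1−0.683267) × (1−0.39) × (1−0.06) = 0.831098
P(Followup chain lost) [OR] = 1 − (1−0.08) × (1−0.831098) × (1−0.33) = 0.895889
P(Ship steering unresponsive) [OR] = 1 − (1−0.034000) × (1−0.217000) × (1−0.895889) = 0.921253
Rounded to 4 decimal places: P(Ship steering unresponsive) ≈ 0.9213.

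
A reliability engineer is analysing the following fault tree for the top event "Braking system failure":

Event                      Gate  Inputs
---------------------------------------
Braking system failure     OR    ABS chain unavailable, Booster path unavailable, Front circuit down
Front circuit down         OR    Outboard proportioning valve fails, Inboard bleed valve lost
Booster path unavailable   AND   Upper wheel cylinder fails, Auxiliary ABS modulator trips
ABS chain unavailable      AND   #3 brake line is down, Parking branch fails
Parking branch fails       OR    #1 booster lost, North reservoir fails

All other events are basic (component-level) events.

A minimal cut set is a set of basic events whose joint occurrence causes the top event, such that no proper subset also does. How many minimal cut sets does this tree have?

5

Parking branch fails [OR]: union of children's cut sets → 2 cut set(s).
ABS chain unavailable [AND]: one cut set from each child combined → 1 × 2 = 2 cut set(s).
Booster path unavailable [AND]: one cut set from each child combined → 1 × 1 = 1 cut set(s).
Front circuit down [OR]: union of children's cut sets → 2 cut set(s).
Braking system failure [OR]: union of children's cut sets → 5 cut set(s).
Minimal cut sets: {#1 booster lost, #3 brake line is down}; {#3 brake line is down, North reservoir fails}; {Auxiliary ABS modulator trips, Upper wheel cylinder fails}; {Outboard proportioning valve fails}; {Inboard bleed valve lost}.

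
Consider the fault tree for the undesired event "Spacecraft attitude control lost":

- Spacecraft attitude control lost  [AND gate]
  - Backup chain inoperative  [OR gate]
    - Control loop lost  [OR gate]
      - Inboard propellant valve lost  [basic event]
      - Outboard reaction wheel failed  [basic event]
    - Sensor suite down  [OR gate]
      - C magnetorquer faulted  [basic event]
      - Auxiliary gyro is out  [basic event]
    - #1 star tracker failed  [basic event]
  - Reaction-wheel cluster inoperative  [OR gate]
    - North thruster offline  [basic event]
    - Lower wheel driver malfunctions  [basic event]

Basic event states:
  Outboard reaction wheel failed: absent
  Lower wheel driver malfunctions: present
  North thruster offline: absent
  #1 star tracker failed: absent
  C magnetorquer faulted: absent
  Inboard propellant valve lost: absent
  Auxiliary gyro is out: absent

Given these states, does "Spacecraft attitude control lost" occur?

Control loop lost [OR]: Inboard propellant valve lost=not, Outboard reaction wheel failed=not → no input occurs → does not occur.
Sensor suite down [OR]: C magnetorquer faulted=not, Auxiliary gyro is out=not → no input occurs → does not occur.
Backup chain inoperative [OR]: Control loop lost=not, Sensor suite down=not, #1 star tracker failed=not → no input occurs → does not occur.
Reaction-wheel cluster inoperative [OR]: North thruster offline=not, Lower wheel driver malfunctions=occurs → at least one input occurs → occurs.
Spacecraft attitude control lost [AND]: Backup chain inoperative=not, Reaction-wheel cluster inoperative=occurs → not all inputs occur → does not occur.

No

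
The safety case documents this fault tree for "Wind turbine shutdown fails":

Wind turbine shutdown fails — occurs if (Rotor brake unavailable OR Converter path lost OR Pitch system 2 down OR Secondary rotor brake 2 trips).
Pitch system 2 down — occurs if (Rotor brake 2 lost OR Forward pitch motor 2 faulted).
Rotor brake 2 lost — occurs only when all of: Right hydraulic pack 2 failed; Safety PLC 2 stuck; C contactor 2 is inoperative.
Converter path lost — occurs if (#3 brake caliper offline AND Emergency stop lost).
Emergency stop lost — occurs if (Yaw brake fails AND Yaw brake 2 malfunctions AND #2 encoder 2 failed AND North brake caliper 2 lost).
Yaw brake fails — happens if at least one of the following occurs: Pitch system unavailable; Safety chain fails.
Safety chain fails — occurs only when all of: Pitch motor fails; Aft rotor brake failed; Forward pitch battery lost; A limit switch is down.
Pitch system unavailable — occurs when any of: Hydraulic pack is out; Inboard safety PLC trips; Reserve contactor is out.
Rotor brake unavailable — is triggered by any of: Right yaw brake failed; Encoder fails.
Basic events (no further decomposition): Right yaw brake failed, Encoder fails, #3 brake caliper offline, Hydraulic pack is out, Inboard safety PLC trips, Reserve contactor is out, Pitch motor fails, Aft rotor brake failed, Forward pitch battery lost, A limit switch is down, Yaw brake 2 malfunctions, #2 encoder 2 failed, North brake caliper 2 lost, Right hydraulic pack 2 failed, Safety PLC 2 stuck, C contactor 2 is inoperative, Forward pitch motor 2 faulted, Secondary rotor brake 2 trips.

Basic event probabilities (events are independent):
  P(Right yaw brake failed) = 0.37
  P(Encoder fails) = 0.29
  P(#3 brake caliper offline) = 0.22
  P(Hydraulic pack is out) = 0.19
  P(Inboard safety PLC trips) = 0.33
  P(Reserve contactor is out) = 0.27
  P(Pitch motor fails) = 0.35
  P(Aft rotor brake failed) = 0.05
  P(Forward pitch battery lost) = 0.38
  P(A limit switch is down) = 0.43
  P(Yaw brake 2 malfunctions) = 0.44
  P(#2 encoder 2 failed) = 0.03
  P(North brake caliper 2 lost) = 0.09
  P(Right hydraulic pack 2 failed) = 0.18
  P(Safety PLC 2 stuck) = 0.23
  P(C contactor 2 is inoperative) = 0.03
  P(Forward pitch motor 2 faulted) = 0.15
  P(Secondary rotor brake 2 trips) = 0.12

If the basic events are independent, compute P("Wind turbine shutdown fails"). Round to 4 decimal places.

P(Rotor brake unavailable) [OR] = 1 − (1−0.37) × (1−0.29) = 0.552700
P(Pitch system unavailable) [OR] = 1 − (1−0.19) × (1−0.33) × (1−0.27) = 0.603829
P(Safety chain fails) [AND] = 0.35 × 0.05 × 0.38 × 0.43 = 0.002860
P(Yaw brake fails) [OR] = 1 − (1−0.603829) × (1−0.002860) = 0.604962
P(Emergency stop lost) [AND] = 0.604962 × 0.44 × 0.03 × 0.09 = 0.000719
P(Converter path lost) [AND] = 0.22 × 0.000719 = 0.000158
P(Rotor brake 2 lost) [AND] = 0.18 × 0.23 × 0.03 = 0.001242
P(Pitch system 2 down) [OR] = 1 − (1−0.001242) × (1−0.15) = 0.151056
P(Wind turbine shutdown fails) [OR] = 1 − (1−0.552700) × (1−0.000158) × (1−0.151056) × (1−0.12) = 0.665888
Rounded to 4 decimal places: P(Wind turbine shutdown fails) ≈ 0.6659.

0.6659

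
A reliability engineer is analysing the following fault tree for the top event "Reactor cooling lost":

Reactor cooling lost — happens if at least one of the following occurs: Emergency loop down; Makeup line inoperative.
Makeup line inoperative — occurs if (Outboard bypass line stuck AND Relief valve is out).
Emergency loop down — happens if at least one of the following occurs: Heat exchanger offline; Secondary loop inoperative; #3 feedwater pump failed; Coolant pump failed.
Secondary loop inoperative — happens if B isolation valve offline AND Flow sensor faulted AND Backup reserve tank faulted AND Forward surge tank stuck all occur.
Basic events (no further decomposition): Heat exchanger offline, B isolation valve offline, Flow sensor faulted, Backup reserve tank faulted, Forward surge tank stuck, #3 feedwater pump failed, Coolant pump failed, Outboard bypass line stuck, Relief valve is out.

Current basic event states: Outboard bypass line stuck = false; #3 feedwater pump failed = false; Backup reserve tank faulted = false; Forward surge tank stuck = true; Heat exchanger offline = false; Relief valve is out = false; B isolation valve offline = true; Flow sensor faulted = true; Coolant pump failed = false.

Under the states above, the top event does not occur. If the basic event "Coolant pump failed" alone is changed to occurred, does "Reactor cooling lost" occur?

Yes

Counterfactual: set "Coolant pump failed" to occurred.
Secondary loop inoperative [AND]: B isolation valve offline=occurs, Flow sensor faulted=occurs, Backup reserve tank faulted=not, Forward surge tank stuck=occurs → not all inputs occur → does not occur.
Emergency loop down [OR]: Heat exchanger offline=not, Secondary loop inoperative=not, #3 feedwater pump failed=not, Coolant pump failed=occurs → at least one input occurs → occurs.
Makeup line inoperative [AND]: Outboard bypass line stuck=not, Relief valve is out=not → not all inputs occur → does not occur.
Reactor cooling lost [OR]: Emergency loop down=occurs, Makeup line inoperative=not → at least one input occurs → occurs.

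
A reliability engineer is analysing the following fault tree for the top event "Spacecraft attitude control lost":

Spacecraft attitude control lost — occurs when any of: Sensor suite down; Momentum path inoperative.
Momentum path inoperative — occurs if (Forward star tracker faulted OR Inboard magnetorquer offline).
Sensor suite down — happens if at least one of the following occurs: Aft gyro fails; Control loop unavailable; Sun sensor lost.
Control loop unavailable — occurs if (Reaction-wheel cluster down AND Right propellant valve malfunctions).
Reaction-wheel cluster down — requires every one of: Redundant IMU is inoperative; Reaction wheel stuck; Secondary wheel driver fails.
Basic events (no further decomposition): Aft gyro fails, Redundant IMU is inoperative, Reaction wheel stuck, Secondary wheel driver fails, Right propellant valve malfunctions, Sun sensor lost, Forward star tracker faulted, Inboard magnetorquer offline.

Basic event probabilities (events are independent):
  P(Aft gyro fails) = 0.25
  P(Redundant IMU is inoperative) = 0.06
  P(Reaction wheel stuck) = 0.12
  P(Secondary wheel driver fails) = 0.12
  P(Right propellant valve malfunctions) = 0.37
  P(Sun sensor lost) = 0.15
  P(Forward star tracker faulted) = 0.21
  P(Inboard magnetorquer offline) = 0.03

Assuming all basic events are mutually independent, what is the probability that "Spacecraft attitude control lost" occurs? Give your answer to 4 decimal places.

P(Reaction-wheel cluster down) [AND] = 0.06 × 0.12 × 0.12 = 0.000864
P(Control loop unavailable) [AND] = 0.000864 × 0.37 = 0.000320
P(Sensor suite down) [OR] = 1 − (1−0.25) × (1−0.000320) × (1−0.15) = 0.362704
P(Momentum path inoperative) [OR] = 1 − (1−0.21) × (1−0.03) = 0.233700
P(Spacecraft attitude control lost) [OR] = 1 − (1−0.362704) × (1−0.233700) = 0.511640
Rounded to 4 decimal places: P(Spacecraft attitude control lost) ≈ 0.5116.

0.5116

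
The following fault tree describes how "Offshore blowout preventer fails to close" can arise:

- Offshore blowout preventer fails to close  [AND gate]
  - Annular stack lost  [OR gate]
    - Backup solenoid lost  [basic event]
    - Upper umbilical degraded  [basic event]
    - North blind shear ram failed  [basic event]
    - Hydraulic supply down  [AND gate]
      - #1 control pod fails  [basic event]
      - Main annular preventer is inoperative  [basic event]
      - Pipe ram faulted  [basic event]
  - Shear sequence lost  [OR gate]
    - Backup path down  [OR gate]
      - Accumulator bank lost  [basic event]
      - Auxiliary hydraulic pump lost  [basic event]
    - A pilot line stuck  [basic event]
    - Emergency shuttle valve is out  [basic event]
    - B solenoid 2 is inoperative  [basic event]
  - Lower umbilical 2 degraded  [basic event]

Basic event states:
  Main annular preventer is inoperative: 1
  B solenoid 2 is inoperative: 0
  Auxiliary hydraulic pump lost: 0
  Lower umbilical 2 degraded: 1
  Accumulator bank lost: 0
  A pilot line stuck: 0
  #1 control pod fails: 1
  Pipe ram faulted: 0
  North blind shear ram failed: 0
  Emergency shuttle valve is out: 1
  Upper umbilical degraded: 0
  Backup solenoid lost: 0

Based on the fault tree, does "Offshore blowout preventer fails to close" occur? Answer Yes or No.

No

Hydraulic supply down [AND]: #1 control pod fails=occurs, Main annular preventer is inoperative=occurs, Pipe ram faulted=not → not all inputs occur → does not occur.
Annular stack lost [OR]: Backup solenoid lost=not, Upper umbilical degraded=not, North blind shear ram failed=not, Hydraulic supply down=not → no input occurs → does not occur.
Backup path down [OR]: Accumulator bank lost=not, Auxiliary hydraulic pump lost=not → no input occurs → does not occur.
Shear sequence lost [OR]: Backup path down=not, A pilot line stuck=not, Emergency shuttle valve is out=occurs, B solenoid 2 is inoperative=not → at least one input occurs → occurs.
Offshore blowout preventer fails to close [AND]: Annular stack lost=not, Shear sequence lost=occurs, Lower umbilical 2 degraded=occurs → not all inputs occur → does not occur.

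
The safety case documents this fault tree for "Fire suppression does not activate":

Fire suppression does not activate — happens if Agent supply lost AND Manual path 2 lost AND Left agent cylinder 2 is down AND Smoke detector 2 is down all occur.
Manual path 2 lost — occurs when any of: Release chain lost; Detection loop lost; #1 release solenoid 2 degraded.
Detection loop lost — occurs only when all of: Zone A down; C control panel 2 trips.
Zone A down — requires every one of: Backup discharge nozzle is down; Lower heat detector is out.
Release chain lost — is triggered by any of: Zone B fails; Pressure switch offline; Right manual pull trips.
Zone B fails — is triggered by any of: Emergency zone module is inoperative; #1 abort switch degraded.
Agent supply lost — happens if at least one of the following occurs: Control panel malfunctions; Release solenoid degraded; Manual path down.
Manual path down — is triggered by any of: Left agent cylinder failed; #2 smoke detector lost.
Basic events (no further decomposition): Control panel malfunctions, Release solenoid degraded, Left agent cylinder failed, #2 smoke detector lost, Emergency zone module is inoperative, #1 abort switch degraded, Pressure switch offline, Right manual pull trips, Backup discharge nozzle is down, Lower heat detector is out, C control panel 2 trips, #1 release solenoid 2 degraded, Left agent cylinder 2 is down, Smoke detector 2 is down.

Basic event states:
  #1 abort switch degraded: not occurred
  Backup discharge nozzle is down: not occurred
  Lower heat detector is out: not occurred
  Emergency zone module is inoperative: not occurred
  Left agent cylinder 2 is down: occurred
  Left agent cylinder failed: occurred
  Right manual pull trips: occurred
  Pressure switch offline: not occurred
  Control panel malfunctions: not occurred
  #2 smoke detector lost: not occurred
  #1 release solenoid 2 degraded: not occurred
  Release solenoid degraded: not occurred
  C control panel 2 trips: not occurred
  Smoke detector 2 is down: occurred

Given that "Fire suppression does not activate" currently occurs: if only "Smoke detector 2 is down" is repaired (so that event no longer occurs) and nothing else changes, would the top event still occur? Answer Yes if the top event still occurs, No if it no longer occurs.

Counterfactual: set "Smoke detector 2 is down" to not occurred.
Manual path down [OR]: Left agent cylinder failed=occurs, #2 smoke detector lost=not → at least one input occurs → occurs.
Agent supply lost [OR]: Control panel malfunctions=not, Release solenoid degraded=not, Manual path down=occurs → at least one input occurs → occurs.
Zone B fails [OR]: Emergency zone module is inoperative=not, #1 abort switch degraded=not → no input occurs → does not occur.
Release chain lost [OR]: Zone B fails=not, Pressure switch offline=not, Right manual pull trips=occurs → at least one input occurs → occurs.
Zone A down [AND]: Backup discharge nozzle is down=not, Lower heat detector is out=not → not all inputs occur → does not occur.
Detection loop lost [AND]: Zone A down=not, C control panel 2 trips=not → not all inputs occur → does not occur.
Manual path 2 lost [OR]: Release chain lost=occurs, Detection loop lost=not, #1 release solenoid 2 degraded=not → at least one input occurs → occurs.
Fire suppression does not activate [AND]: Agent supply lost=occurs, Manual path 2 lost=occurs, Left agent cylinder 2 is down=occurs, Smoke detector 2 is down=not → not all inputs occur → does not occur.

No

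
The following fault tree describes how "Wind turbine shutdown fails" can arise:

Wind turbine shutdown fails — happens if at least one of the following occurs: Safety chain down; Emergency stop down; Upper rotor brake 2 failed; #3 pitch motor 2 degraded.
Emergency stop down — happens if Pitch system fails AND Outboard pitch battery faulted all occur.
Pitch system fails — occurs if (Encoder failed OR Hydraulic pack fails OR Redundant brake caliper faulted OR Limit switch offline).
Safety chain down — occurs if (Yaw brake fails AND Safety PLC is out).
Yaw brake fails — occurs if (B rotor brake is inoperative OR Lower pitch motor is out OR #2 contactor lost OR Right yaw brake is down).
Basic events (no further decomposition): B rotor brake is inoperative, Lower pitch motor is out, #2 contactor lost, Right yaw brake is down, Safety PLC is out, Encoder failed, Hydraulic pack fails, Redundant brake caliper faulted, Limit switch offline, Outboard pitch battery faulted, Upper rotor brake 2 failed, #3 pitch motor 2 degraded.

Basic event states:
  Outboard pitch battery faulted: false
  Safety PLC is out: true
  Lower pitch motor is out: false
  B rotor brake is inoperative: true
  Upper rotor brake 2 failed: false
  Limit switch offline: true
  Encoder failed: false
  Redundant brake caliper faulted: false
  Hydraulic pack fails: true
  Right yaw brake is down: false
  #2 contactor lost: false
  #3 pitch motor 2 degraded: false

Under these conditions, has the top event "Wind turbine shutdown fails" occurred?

Yaw brake fails [OR]: B rotor brake is inoperative=occurs, Lower pitch motor is out=not, #2 contactor lost=not, Right yaw brake is down=not → at least one input occurs → occurs.
Safety chain down [AND]: Yaw brake fails=occurs, Safety PLC is out=occurs → all inputs occur → occurs.
Pitch system fails [OR]: Encoder failed=not, Hydraulic pack fails=occurs, Redundant brake caliper faulted=not, Limit switch offline=occurs → at least one input occurs → occurs.
Emergency stop down [AND]: Pitch system fails=occurs, Outboard pitch battery faulted=not → not all inputs occur → does not occur.
Wind turbine shutdown fails [OR]: Safety chain down=occurs, Emergency stop down=not, Upper rotor brake 2 failed=not, #3 pitch motor 2 degraded=not → at least one input occurs → occurs.

Yes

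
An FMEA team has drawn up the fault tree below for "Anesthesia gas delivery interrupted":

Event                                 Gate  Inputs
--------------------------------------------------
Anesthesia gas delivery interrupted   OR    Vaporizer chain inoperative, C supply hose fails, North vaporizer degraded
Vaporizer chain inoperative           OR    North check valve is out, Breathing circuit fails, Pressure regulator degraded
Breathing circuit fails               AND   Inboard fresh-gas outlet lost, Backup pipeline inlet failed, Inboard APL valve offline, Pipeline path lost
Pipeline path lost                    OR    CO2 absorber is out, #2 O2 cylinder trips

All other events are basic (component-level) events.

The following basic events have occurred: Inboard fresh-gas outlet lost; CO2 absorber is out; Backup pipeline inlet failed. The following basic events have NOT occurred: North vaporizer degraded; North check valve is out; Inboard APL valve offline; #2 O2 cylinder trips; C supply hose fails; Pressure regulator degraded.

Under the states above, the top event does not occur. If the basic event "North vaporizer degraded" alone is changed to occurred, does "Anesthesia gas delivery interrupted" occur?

Counterfactual: set "North vaporizer degraded" to occurred.
Pipeline path lost [OR]: CO2 absorber is out=occurs, #2 O2 cylinder trips=not → at least one input occurs → occurs.
Breathing circuit fails [AND]: Inboard fresh-gas outlet lost=occurs, Backup pipeline inlet failed=occurs, Inboard APL valve offline=not, Pipeline path lost=occurs → not all inputs occur → does not occur.
Vaporizer chain inoperative [OR]: North check valve is out=not, Breathing circuit fails=not, Pressure regulator degraded=not → no input occurs → does not occur.
Anesthesia gas delivery interrupted [OR]: Vaporizer chain inoperative=not, C supply hose fails=not, North vaporizer degraded=occurs → at least one input occurs → occurs.

Yes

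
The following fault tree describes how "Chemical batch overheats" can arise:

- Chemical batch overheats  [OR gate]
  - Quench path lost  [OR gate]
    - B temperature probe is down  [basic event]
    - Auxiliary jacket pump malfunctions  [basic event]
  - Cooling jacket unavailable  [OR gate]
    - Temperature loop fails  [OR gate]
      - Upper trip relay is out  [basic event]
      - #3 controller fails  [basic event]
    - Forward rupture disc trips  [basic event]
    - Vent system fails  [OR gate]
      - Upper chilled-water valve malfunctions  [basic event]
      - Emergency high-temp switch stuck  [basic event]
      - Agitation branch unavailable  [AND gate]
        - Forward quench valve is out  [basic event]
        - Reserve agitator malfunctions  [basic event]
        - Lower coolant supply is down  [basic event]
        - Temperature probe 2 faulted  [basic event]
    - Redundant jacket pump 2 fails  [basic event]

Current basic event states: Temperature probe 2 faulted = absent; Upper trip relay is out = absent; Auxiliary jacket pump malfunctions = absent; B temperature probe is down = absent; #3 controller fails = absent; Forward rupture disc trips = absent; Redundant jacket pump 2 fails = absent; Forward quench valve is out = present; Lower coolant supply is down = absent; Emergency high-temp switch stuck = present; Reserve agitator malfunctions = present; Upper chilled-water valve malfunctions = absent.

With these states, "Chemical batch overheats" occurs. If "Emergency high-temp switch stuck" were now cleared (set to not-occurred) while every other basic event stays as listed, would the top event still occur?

Counterfactual: set "Emergency high-temp switch stuck" to not occurred.
Quench path lost [OR]: B temperature probe is down=not, Auxiliary jacket pump malfunctions=not → no input occurs → does not occur.
Temperature loop fails [OR]: Upper trip relay is out=not, #3 controller fails=not → no input occurs → does not occur.
Agitation branch unavailable [AND]: Forward quench valve is out=occurs, Reserve agitator malfunctions=occurs, Lower coolant supply is down=not, Temperature probe 2 faulted=not → not all inputs occur → does not occur.
Vent system fails [OR]: Upper chilled-water valve malfunctions=not, Emergency high-temp switch stuck=not, Agitation branch unavailable=not → no input occurs → does not occur.
Cooling jacket unavailable [OR]: Temperature loop fails=not, Forward rupture disc trips=not, Vent system fails=not, Redundant jacket pump 2 fails=not → no input occurs → does not occur.
Chemical batch overheats [OR]: Quench path lost=not, Cooling jacket unavailable=not → no input occurs → does not occur.

No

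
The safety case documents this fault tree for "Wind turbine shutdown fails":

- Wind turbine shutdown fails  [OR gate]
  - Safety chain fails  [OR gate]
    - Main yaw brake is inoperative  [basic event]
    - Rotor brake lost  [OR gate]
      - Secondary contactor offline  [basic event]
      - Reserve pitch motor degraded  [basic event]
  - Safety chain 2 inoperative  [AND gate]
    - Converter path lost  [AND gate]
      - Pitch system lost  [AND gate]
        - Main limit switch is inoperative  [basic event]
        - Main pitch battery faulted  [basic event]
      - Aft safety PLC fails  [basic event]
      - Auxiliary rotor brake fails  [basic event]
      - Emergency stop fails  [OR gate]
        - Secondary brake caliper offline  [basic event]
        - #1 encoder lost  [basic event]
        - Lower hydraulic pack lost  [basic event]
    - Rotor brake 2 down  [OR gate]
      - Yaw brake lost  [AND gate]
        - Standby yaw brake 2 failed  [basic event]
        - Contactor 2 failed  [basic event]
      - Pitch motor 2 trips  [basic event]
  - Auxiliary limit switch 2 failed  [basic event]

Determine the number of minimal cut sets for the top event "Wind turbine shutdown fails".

10

Rotor brake lost [OR]: union of children's cut sets → 2 cut set(s).
Safety chain fails [OR]: union of children's cut sets → 3 cut set(s).
Pitch system lost [AND]: one cut set from each child combined → 1 × 1 = 1 cut set(s).
Emergency stop fails [OR]: union of children's cut sets → 3 cut set(s).
Converter path lost [AND]: one cut set from each child combined → 1 × 1 × 1 × 3 = 3 cut set(s).
Yaw brake lost [AND]: one cut set from each child combined → 1 × 1 = 1 cut set(s).
Rotor brake 2 down [OR]: union of children's cut sets → 2 cut set(s).
Safety chain 2 inoperative [AND]: one cut set from each child combined → 3 × 2 = 6 cut set(s).
Wind turbine shutdown fails [OR]: union of children's cut sets → 10 cut set(s).
Minimal cut sets: {Main yaw brake is inoperative}; {Secondary contactor offline}; {Reserve pitch motor degraded}; {Aft safety PLC fails, Auxiliary rotor brake fails, Contactor 2 failed, Main limit switch is inoperative, Main pitch battery faulted, Secondary brake caliper offline, Standby yaw brake 2 failed}; {Aft safety PLC fails, Auxiliary rotor brake fails, Main limit switch is inoperative, Main pitch battery faulted, Pitch motor 2 trips, Secondary brake caliper offline}; {#1 encoder lost, Aft safety PLC fails, Auxiliary rotor brake fails, Contactor 2 failed, Main limit switch is inoperative, Main pitch battery faulted, Standby yaw brake 2 failed}; {#1 encoder lost, Aft safety PLC fails, Auxiliary rotor brake fails, Main limit switch is inoperative, Main pitch battery faulted, Pitch motor 2 trips}; {Aft safety PLC fails, Auxiliary rotor brake fails, Contactor 2 failed, Lower hydraulic pack lost, Main limit switch is inoperative, Main pitch battery faulted, Standby yaw brake 2 failed}; {Aft safety PLC fails, Auxiliary rotor brake fails, Lower hydraulic pack lost, Main limit switch is inoperative, Main pitch battery faulted, Pitch motor 2 trips}; {Auxiliary limit switch 2 failed}.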